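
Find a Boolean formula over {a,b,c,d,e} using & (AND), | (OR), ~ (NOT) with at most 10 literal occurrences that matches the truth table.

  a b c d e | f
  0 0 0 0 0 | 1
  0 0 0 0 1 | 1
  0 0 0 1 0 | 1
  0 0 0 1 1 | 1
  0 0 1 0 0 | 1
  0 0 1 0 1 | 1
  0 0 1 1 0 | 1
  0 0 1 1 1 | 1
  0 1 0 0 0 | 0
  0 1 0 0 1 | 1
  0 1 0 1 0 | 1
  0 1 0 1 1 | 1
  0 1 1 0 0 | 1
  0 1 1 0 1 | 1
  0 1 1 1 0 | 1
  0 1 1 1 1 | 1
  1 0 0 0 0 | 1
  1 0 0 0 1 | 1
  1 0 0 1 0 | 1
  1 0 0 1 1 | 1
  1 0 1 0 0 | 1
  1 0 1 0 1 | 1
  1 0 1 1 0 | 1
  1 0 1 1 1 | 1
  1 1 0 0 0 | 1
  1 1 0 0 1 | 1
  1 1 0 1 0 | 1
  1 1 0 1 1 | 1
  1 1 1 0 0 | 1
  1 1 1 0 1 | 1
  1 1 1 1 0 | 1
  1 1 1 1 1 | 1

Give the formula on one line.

  ~c = 11110000111100001111000011110000
  (a & ~c) = 00000000000000001111000011110000
  (e | d) = 01110111011101110111011101110111
  ~b = 11111111000000001111111100000000
  ((e | d) | ~b) = 11111111011101111111111101110111
  (~c & ((e | d) | ~b)) = 11110000011100001111000001110000
  ((a & ~c) | (~c & ((e | d) | ~b))) = 11110000011100001111000011110000
  (c | ((a & ~c) | (~c & ((e | d) | ~b)))) = 11111111011111111111111111111111

(c | ((a & ~c) | (~c & ((e | d) | ~b))))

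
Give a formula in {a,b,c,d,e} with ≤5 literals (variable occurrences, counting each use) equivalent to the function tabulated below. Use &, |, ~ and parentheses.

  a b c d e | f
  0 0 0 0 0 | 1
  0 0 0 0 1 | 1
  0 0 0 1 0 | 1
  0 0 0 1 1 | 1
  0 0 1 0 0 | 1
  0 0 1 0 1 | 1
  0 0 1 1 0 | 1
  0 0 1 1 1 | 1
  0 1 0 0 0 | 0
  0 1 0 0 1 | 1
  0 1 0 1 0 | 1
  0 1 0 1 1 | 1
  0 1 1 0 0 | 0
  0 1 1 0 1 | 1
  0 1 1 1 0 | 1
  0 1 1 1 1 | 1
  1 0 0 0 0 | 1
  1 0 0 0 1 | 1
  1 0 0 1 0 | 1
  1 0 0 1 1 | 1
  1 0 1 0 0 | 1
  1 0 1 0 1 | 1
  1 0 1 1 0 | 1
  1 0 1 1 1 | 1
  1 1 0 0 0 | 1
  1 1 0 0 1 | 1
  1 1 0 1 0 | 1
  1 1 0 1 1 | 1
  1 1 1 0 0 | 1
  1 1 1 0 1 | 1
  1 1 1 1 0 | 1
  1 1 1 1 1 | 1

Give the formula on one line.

  ~b = 11111111000000001111111100000000
  (~b | d) = 11111111001100111111111100110011
  (e | a) = 01010101010101011111111111111111
  ((~b | d) | (e | a)) = 11111111011101111111111111111111

((~b | d) | (e | a))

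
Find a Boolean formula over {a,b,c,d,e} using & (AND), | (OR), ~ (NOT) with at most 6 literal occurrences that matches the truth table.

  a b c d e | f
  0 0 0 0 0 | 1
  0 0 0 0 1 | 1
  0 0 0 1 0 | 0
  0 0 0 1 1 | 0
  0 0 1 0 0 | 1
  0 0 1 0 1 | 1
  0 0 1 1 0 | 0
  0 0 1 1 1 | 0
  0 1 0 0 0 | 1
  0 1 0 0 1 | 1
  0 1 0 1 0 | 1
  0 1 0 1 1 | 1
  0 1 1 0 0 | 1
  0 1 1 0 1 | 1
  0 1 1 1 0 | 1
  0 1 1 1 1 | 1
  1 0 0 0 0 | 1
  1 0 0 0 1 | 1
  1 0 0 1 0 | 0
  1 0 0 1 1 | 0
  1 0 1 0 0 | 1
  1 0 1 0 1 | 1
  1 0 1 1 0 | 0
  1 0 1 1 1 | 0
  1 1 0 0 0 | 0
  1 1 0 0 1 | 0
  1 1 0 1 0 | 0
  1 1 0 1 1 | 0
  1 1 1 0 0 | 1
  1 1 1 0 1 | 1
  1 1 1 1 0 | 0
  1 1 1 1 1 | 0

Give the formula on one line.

(((c | ~b) & ~d) | ((a | b) & ~a))

  ~b = 11111111000000001111111100000000
  (c | ~b) = 11111111000011111111111100001111
  ~d = 11001100110011001100110011001100
  ((c | ~b) & ~d) = 11001100000011001100110000001100
  (a | b) = 00000000111111111111111111111111
  ~a = 11111111111111110000000000000000
  ((a | b) & ~a) = 00000000111111110000000000000000
  (((c | ~b) & ~d) | ((a | b) & ~a)) = 11001100111111111100110000001100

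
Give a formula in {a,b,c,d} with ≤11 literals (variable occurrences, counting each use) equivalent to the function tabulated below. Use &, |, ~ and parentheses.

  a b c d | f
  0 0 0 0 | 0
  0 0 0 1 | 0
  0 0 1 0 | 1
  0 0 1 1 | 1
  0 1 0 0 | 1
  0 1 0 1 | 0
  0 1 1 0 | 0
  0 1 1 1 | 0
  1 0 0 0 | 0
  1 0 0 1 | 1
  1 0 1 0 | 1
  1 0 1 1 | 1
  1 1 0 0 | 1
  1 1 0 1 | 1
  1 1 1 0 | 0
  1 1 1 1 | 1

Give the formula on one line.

(((d & a) | (c & ~b)) | ((~c & ~d) & (b & (~c | d))))

  (d & a) = 0000000001010101
  ~b = 1111000011110000
  (c & ~b) = 0011000000110000
  ((d & a) | (c & ~b)) = 0011000001110101
  ~c = 1100110011001100
  ~d = 1010101010101010
  (~c & ~d) = 1000100010001000
  (~c | d) = 1101110111011101
  (b & (~c | d)) = 0000110100001101
  ((~c & ~d) & (b & (~c | d))) = 0000100000001000
  (((d & a) | (c & ~b)) | ((~c & ~d) & (b & (~c | d)))) = 0011100001111101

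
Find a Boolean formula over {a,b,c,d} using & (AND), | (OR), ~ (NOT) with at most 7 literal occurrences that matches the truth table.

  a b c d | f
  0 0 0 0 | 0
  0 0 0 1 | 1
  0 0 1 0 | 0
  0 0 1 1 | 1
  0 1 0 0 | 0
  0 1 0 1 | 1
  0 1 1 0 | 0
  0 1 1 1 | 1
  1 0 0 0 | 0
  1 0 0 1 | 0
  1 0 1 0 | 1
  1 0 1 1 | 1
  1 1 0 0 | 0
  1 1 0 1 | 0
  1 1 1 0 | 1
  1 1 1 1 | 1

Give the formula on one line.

  (b & a) = 0000000000001111
  ((b & a) | d) = 0101010101011111
  (a | ((b & a) | d)) = 0101010111111111
  ~a = 1111111100000000
  (~a | c) = 1111111100110011
  ((a | ((b & a) | d)) & (~a | c)) = 0101010100110011

((a | ((b & a) | d)) & (~a | c))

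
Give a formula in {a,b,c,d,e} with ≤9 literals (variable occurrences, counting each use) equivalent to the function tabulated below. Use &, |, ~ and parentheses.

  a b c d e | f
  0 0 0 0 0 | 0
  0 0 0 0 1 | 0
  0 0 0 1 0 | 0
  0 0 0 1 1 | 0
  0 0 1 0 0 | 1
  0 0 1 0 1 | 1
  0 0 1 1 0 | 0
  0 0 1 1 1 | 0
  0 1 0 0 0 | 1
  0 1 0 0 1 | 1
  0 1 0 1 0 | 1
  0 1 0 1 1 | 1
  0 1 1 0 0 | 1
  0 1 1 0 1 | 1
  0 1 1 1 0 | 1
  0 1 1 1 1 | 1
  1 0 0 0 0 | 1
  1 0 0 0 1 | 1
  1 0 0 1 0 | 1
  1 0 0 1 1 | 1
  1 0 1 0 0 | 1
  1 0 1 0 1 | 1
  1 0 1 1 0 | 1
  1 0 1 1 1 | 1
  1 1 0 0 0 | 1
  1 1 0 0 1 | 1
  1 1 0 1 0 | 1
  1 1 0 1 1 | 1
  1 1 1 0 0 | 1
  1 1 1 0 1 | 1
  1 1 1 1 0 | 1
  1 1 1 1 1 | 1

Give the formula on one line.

((((b & e) | c) & (~d & ~a)) | (a | b))

  (b & e) = 00000000010101010000000001010101
  ((b & e) | c) = 00001111010111110000111101011111
  ~d = 11001100110011001100110011001100
  ~a = 11111111111111110000000000000000
  (~d & ~a) = 11001100110011000000000000000000
  (((b & e) | c) & (~d & ~a)) = 00001100010011000000000000000000
  (a | b) = 00000000111111111111111111111111
  ((((b & e) | c) & (~d & ~a)) | (a | b)) = 00001100111111111111111111111111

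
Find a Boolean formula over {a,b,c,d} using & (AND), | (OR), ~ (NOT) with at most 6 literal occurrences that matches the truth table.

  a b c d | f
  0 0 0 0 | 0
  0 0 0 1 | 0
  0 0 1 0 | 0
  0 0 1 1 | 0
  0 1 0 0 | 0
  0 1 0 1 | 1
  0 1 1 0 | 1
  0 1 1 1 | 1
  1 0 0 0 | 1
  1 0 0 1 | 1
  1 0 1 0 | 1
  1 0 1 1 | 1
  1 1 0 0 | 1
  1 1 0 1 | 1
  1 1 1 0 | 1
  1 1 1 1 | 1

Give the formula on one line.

(a | (b & (d | c)))

  (d | c) = 0111011101110111
  (b & (d | c)) = 0000011100000111
  (a | (b & (d | c))) = 0000011111111111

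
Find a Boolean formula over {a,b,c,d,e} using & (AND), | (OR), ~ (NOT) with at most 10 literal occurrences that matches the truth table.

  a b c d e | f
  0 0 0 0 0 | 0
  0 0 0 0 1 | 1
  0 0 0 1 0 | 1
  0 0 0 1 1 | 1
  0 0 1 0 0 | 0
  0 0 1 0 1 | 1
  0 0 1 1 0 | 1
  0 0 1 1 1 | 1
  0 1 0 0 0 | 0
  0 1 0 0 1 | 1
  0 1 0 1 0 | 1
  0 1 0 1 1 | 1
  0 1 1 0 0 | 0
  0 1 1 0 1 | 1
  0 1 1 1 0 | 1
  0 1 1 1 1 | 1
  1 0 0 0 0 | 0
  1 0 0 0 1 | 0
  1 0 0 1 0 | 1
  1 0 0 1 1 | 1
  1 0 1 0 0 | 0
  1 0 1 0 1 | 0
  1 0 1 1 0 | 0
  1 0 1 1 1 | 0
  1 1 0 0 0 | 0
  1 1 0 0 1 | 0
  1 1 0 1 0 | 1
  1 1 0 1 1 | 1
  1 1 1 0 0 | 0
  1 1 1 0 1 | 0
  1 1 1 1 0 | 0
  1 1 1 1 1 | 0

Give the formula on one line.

((d & ~c) | ((c | ~d) & (~a & (d | e))))

  ~c = 11110000111100001111000011110000
  (d & ~c) = 00110000001100000011000000110000
  ~d = 11001100110011001100110011001100
  (c | ~d) = 11001111110011111100111111001111
  ~a = 11111111111111110000000000000000
  (d | e) = 01110111011101110111011101110111
  (~a & (d | e)) = 01110111011101110000000000000000
  ((c | ~d) & (~a & (d | e))) = 01000111010001110000000000000000
  ((d & ~c) | ((c | ~d) & (~a & (d | e)))) = 01110111011101110011000000110000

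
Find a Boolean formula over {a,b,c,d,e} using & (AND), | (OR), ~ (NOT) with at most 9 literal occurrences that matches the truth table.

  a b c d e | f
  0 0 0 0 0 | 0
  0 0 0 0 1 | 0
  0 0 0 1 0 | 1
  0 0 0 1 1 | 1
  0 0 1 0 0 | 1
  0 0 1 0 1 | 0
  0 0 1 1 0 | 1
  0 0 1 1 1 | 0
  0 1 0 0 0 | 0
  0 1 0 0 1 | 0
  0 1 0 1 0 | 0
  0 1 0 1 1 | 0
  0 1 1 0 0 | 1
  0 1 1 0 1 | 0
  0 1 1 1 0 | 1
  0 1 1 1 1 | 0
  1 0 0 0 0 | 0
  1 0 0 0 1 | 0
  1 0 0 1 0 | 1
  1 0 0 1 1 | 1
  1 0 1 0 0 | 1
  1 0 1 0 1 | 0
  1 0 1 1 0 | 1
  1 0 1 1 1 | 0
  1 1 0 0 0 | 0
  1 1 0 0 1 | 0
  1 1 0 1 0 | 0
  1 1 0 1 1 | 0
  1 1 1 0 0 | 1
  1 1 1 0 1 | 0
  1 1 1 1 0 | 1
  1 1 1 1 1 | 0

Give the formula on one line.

  ~c = 11110000111100001111000011110000
  (~c & d) = 00110000001100000011000000110000
  ~b = 11111111000000001111111100000000
  (d & ~b) = 00110011000000000011001100000000
  ((~c & d) & (d & ~b)) = 00110000000000000011000000000000
  ~e = 10101010101010101010101010101010
  (~e & c) = 00001010000010100000101000001010
  (((~c & d) & (d & ~b)) | (~e & c)) = 00111010000010100011101000001010

(((~c & d) & (d & ~b)) | (~e & c))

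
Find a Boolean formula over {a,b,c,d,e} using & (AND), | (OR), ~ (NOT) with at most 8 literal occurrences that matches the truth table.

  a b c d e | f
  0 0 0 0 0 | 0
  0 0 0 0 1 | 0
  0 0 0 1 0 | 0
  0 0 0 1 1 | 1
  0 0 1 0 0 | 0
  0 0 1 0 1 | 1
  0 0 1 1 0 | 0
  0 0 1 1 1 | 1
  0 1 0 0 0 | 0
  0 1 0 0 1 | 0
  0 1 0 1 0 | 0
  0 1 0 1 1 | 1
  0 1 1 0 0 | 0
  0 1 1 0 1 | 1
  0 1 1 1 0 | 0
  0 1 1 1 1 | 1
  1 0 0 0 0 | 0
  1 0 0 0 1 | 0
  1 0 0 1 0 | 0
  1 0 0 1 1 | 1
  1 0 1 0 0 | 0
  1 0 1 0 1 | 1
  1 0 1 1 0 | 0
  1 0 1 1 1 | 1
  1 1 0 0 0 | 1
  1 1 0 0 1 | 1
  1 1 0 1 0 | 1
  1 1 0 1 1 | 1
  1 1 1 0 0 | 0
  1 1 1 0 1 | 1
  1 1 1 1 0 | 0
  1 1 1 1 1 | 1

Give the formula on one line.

  ~c = 11110000111100001111000011110000
  (b & ~c) = 00000000111100000000000011110000
  ((b & ~c) & a) = 00000000000000000000000011110000
  (d | c) = 00111111001111110011111100111111
  (e & (d | c)) = 00010101000101010001010100010101
  (((b & ~c) & a) | (e & (d | c))) = 00010101000101010001010111110101

(((b & ~c) & a) | (e & (d | c)))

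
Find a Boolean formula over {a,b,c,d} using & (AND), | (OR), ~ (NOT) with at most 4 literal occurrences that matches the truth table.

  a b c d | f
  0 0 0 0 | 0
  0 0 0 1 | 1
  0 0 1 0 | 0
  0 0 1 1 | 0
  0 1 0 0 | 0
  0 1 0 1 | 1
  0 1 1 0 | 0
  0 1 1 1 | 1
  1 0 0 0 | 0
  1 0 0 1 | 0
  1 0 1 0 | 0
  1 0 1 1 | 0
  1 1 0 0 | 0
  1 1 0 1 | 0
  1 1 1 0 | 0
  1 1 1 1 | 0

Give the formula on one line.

((d & ~a) & (~c | b))

  ~a = 1111111100000000
  (d & ~a) = 0101010100000000
  ~c = 1100110011001100
  (~c | b) = 1100111111001111
  ((d & ~a) & (~c | b)) = 0100010100000000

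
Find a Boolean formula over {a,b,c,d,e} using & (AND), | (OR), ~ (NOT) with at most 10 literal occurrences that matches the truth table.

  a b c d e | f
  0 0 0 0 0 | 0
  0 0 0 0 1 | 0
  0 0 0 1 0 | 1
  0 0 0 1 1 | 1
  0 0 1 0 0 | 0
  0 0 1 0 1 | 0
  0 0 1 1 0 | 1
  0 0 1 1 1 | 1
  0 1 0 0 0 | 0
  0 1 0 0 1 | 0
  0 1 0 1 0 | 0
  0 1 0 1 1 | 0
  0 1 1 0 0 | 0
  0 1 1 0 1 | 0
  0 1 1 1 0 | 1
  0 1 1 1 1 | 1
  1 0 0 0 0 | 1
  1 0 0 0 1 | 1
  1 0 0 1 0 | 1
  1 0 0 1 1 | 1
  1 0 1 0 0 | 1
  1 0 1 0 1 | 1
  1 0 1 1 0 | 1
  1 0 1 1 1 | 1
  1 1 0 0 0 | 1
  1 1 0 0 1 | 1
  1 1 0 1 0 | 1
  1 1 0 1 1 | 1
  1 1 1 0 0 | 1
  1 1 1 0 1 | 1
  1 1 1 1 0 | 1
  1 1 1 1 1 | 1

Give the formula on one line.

(((a & ~d) | (a & ~c)) | ((c | ~b) & d))

  ~d = 11001100110011001100110011001100
  (a & ~d) = 00000000000000001100110011001100
  ~c = 11110000111100001111000011110000
  (a & ~c) = 00000000000000001111000011110000
  ((a & ~d) | (a & ~c)) = 00000000000000001111110011111100
  ~b = 11111111000000001111111100000000
  (c | ~b) = 11111111000011111111111100001111
  ((c | ~b) & d) = 00110011000000110011001100000011
  (((a & ~d) | (a & ~c)) | ((c | ~b) & d)) = 00110011000000111111111111111111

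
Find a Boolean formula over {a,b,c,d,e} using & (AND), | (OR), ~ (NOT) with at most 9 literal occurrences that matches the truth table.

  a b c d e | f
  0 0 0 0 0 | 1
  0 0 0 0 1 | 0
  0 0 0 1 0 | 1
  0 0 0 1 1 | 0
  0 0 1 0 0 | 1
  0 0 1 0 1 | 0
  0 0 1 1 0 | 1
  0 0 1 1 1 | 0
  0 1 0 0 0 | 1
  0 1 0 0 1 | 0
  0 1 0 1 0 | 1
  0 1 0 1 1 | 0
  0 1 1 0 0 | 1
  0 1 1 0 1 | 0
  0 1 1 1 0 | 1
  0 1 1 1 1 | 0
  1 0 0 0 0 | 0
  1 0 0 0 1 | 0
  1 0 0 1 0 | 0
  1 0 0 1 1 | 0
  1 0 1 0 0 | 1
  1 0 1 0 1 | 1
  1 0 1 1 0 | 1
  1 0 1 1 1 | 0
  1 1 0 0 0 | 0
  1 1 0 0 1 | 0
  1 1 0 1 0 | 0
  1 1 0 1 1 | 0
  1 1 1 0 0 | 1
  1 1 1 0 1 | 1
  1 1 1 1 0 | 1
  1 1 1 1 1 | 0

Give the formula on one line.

((c | ((d & c) | ~a)) & ((a & ~d) | ~e))

  (d & c) = 00000011000000110000001100000011
  ~a = 11111111111111110000000000000000
  ((d & c) | ~a) = 11111111111111110000001100000011
  (c | ((d & c) | ~a)) = 11111111111111110000111100001111
  ~d = 11001100110011001100110011001100
  (a & ~d) = 00000000000000001100110011001100
  ~e = 10101010101010101010101010101010
  ((a & ~d) | ~e) = 10101010101010101110111011101110
  ((c | ((d & c) | ~a)) & ((a & ~d) | ~e)) = 10101010101010100000111000001110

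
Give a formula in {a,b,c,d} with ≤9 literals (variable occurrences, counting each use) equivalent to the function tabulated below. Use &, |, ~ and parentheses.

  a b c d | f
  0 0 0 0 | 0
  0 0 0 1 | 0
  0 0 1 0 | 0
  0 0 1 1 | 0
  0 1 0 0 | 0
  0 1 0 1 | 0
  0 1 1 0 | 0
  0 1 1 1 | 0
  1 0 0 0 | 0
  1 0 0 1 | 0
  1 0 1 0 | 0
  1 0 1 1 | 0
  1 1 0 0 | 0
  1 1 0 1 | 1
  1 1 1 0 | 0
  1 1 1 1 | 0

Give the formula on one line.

  ~b = 1111000011110000
  (a & ~b) = 0000000011110000
  (d | (a & ~b)) = 0101010111110101
  ~d = 1010101010101010
  (b | ~d) = 1010111110101111
  ((d | (a & ~b)) & (b | ~d)) = 0000010110100101
  ~c = 1100110011001100
  (((d | (a & ~b)) & (b | ~d)) & ~c) = 0000010010000100
  (b & a) = 0000000000001111
  ((((d | (a & ~b)) & (b | ~d)) & ~c) & (b & a)) = 0000000000000100

((((d | (a & ~b)) & (b | ~d)) & ~c) & (b & a))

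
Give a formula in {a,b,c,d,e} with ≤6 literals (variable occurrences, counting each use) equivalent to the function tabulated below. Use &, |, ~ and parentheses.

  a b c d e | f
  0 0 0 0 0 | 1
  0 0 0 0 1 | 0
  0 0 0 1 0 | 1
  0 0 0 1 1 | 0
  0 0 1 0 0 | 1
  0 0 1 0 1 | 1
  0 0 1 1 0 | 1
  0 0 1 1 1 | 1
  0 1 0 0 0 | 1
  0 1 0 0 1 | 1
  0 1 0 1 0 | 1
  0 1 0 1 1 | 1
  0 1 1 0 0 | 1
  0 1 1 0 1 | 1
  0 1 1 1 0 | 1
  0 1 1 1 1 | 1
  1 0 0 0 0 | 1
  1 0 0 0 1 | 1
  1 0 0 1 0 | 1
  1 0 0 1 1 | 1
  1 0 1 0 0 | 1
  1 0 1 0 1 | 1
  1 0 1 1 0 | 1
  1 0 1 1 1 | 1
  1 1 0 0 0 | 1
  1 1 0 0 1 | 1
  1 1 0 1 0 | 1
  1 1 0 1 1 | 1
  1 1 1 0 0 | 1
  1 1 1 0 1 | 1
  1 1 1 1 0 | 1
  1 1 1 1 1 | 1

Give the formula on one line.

  ~e = 10101010101010101010101010101010
  (c | ~e) = 10101111101011111010111110101111
  (a | (c | ~e)) = 10101111101011111111111111111111
  (b | (a | (c | ~e))) = 10101111111111111111111111111111

(b | (a | (c | ~e)))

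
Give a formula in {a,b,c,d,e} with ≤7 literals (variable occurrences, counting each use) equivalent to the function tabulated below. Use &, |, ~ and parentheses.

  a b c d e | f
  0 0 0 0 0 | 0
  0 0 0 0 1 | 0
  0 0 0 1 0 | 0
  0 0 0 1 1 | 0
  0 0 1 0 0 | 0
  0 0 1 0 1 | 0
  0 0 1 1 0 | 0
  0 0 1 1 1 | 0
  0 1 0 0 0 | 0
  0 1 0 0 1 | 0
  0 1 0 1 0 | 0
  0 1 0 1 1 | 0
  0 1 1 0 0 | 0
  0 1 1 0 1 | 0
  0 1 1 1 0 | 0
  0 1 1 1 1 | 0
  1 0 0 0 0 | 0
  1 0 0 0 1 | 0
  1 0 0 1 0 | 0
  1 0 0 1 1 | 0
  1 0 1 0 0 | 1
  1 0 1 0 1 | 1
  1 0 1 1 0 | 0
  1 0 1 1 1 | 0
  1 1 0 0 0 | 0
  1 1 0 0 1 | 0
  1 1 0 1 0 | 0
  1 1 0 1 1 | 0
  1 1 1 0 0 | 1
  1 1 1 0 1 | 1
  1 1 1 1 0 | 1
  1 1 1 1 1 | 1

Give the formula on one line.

  ~c = 11110000111100001111000011110000
  (~c | a) = 11110000111100001111111111111111
  (c & (~c | a)) = 00000000000000000000111100001111
  ~d = 11001100110011001100110011001100
  (b | ~d) = 11001100111111111100110011111111
  ((c & (~c | a)) & (b | ~d)) = 00000000000000000000110000001111

((c & (~c | a)) & (b | ~d))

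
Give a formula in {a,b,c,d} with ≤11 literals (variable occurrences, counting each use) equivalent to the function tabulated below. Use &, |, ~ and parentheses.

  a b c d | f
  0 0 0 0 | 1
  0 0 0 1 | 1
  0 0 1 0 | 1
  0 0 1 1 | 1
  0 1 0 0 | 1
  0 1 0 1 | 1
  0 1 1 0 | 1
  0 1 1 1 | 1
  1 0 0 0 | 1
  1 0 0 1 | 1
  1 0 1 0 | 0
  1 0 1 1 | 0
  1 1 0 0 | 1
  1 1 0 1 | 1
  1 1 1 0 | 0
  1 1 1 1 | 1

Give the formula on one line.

  ~a = 1111111100000000
  ~c = 1100110011001100
  (~c | d) = 1101110111011101
  (~a | (~c | d)) = 1111111111011101
  ~d = 1010101010101010
  (b | ~d) = 1010111110101111
  (~a | (b | ~d)) = 1111111110101111
  ((~a | (b | ~d)) & c) = 0011001100100011
  (~c | b) = 1100111111001111
  (((~a | (b | ~d)) & c) | (~c | b)) = 1111111111101111
  ((~a | (~c | d)) & (((~a | (b | ~d)) & c) | (~c | b))) = 1111111111001101

((~a | (~c | d)) & (((~a | (b | ~d)) & c) | (~c | b)))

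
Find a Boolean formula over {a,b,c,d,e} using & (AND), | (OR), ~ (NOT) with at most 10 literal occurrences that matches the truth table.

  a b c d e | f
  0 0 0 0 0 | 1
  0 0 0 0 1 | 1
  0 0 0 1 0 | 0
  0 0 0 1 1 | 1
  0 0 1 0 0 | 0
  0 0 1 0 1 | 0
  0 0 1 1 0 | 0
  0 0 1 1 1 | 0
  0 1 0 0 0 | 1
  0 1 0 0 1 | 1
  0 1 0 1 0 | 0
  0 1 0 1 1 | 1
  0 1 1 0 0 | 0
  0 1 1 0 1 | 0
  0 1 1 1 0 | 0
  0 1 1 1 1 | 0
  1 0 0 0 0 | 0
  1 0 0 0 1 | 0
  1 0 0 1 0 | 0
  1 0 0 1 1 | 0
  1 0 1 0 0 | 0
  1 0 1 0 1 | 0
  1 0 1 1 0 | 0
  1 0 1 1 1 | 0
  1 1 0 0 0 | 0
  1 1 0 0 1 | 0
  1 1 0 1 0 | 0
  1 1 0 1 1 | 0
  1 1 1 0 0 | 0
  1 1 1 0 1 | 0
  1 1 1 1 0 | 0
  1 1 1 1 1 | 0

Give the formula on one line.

((((b & c) | (e & ~c)) | (c | ~d)) & (~c & ~a))

  (b & c) = 00000000000011110000000000001111
  ~c = 11110000111100001111000011110000
  (e & ~c) = 01010000010100000101000001010000
  ((b & c) | (e & ~c)) = 01010000010111110101000001011111
  ~d = 11001100110011001100110011001100
  (c | ~d) = 11001111110011111100111111001111
  (((b & c) | (e & ~c)) | (c | ~d)) = 11011111110111111101111111011111
  ~a = 11111111111111110000000000000000
  (~c & ~a) = 11110000111100000000000000000000
  ((((b & c) | (e & ~c)) | (c | ~d)) & (~c & ~a)) = 11010000110100000000000000000000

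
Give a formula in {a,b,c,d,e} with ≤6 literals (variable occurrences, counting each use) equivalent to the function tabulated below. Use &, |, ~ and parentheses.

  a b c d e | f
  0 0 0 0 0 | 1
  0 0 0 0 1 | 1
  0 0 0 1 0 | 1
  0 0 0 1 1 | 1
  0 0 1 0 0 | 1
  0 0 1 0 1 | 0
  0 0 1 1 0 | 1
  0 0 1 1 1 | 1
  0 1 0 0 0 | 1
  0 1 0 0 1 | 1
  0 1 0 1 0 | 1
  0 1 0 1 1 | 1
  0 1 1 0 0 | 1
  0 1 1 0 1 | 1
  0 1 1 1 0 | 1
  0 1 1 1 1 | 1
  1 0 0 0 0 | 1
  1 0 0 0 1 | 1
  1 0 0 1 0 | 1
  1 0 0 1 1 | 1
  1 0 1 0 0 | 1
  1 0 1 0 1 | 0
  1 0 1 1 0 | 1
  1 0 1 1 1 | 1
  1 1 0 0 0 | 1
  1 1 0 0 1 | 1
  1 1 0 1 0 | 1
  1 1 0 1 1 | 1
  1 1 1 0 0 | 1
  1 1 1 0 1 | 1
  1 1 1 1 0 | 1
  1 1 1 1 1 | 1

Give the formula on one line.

(~e | ((b & ~d) | (d | ~c)))

  ~e = 10101010101010101010101010101010
  ~d = 11001100110011001100110011001100
  (b & ~d) = 00000000110011000000000011001100
  ~c = 11110000111100001111000011110000
  (d | ~c) = 11110011111100111111001111110011
  ((b & ~d) | (d | ~c)) = 11110011111111111111001111111111
  (~e | ((b & ~d) | (d | ~c))) = 11111011111111111111101111111111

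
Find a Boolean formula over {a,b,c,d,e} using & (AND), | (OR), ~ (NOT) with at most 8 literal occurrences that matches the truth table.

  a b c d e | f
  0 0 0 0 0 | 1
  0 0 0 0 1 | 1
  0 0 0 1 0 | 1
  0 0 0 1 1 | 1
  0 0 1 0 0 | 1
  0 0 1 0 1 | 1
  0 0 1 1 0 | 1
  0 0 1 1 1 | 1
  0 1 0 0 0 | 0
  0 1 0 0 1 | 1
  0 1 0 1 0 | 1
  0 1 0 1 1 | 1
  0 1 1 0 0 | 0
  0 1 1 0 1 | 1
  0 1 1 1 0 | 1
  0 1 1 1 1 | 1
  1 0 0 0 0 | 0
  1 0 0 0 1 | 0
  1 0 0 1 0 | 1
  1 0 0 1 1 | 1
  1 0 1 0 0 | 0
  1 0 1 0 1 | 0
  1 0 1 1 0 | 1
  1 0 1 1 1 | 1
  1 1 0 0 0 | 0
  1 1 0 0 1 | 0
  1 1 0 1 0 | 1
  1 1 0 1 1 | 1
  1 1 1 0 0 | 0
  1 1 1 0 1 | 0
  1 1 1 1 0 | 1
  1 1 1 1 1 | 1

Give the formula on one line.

  ~b = 11111111000000001111111100000000
  (~b | d) = 11111111001100111111111100110011
  (a | (~b | d)) = 11111111001100111111111111111111
  ((a | (~b | d)) | e) = 11111111011101111111111111111111
  ~a = 11111111111111110000000000000000
  (~a | d) = 11111111111111110011001100110011
  (((a | (~b | d)) | e) & (~a | d)) = 11111111011101110011001100110011

(((a | (~b | d)) | e) & (~a | d))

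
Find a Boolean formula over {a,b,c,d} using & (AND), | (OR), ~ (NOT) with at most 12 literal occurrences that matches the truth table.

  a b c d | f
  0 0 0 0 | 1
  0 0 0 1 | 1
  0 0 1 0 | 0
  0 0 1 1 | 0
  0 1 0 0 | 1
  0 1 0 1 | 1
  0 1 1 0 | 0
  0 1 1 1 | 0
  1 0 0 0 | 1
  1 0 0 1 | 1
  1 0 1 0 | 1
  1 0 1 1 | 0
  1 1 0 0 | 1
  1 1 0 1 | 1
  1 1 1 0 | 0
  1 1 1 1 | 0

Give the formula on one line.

  (d | a) = 0101010111111111
  ~c = 1100110011001100
  ((d | a) & ~c) = 0100010011001100
  ~b = 1111000011110000
  (~b & a) = 0000000011110000
  ~d = 1010101010101010
  (~d | b) = 1010111110101111
  ((~b & a) & (~d | b)) = 0000000010100000
  (((d | a) & ~c) | ((~b & a) & (~d | b))) = 0100010011101100
  ~a = 1111111100000000
  (~a & ~c) = 1100110000000000
  ((((d | a) & ~c) | ((~b & a) & (~d | b))) | (~a & ~c)) = 1100110011101100

((((d | a) & ~c) | ((~b & a) & (~d | b))) | (~a & ~c))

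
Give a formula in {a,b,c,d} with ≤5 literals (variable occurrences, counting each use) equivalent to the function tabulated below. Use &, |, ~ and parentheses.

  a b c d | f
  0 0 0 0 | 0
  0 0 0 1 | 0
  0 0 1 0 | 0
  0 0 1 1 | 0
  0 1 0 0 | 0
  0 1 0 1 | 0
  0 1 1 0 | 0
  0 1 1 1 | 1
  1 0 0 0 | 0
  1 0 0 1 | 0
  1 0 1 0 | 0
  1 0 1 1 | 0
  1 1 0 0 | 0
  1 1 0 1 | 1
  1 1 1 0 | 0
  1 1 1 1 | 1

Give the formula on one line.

  (c | a) = 0011001111111111
  (d & (c | a)) = 0001000101010101
  (b & (d & (c | a))) = 0000000100000101

(b & (d & (c | a)))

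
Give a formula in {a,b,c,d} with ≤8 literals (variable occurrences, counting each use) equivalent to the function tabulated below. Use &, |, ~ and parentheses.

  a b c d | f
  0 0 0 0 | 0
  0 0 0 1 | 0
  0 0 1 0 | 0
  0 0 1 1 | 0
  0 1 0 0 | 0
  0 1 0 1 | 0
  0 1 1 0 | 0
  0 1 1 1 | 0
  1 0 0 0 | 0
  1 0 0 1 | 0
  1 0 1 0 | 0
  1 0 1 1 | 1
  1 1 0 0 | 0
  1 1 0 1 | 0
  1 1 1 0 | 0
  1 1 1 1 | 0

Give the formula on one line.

  (b | a) = 0000111111111111
  ~b = 1111000011110000
  ((b | a) & ~b) = 0000000011110000
  ~a = 1111111100000000
  (~b | ~a) = 1111111111110000
  (c & d) = 0001000100010001
  ((~b | ~a) & (c & d)) = 0001000100010000
  (((b | a) & ~b) & ((~b | ~a) & (c & d))) = 0000000000010000

(((b | a) & ~b) & ((~b | ~a) & (c & d)))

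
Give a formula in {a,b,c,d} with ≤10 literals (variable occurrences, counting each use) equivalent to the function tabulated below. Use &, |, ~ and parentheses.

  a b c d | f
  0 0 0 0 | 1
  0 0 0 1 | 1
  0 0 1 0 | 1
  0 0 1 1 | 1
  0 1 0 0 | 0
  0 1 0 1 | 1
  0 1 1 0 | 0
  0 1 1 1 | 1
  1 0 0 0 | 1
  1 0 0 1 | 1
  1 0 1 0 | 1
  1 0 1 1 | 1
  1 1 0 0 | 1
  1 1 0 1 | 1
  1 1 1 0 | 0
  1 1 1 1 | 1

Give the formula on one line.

((d | ~b) | (((~d | c) & ((~b | a) & ~c)) & b))

  ~b = 1111000011110000
  (d | ~b) = 1111010111110101
  ~d = 1010101010101010
  (~d | c) = 1011101110111011
  (~b | a) = 1111000011111111
  ~c = 1100110011001100
  ((~b | a) & ~c) = 1100000011001100
  ((~d | c) & ((~b | a) & ~c)) = 1000000010001000
  (((~d | c) & ((~b | a) & ~c)) & b) = 0000000000001000
  ((d | ~b) | (((~d | c) & ((~b | a) & ~c)) & b)) = 1111010111111101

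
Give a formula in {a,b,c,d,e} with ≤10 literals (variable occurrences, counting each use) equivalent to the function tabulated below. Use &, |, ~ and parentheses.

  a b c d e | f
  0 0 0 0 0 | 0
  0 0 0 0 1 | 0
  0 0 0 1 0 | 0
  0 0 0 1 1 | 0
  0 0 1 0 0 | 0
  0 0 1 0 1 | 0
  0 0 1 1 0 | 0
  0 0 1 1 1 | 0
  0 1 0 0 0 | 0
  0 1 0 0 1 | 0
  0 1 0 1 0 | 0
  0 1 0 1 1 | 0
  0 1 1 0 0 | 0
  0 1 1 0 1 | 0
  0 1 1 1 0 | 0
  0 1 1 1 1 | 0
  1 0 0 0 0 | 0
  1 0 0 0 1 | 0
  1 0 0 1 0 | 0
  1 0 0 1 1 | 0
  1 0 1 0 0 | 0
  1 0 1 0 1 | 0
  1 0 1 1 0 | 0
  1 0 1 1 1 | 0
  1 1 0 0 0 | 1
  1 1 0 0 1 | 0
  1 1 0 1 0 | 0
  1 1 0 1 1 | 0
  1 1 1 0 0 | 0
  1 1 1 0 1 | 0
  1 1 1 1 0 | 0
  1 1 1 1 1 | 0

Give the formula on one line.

  ~e = 10101010101010101010101010101010
  ~b = 11111111000000001111111100000000
  (~b | a) = 11111111000000001111111111111111
  ~c = 11110000111100001111000011110000
  ((~b | a) & ~c) = 11110000000000001111000011110000
  (((~b | a) & ~c) & b) = 00000000000000000000000011110000
  (~e & (((~b | a) & ~c) & b)) = 00000000000000000000000010100000
  ~a = 11111111111111110000000000000000
  (c & ~b) = 00001111000000000000111100000000
  (~a & (c & ~b)) = 00001111000000000000000000000000
  ~d = 11001100110011001100110011001100
  ((~a & (c & ~b)) | ~d) = 11001111110011001100110011001100
  ((~e & (((~b | a) & ~c) & b)) & ((~a & (c & ~b)) | ~d)) = 00000000000000000000000010000000

((~e & (((~b | a) & ~c) & b)) & ((~a & (c & ~b)) | ~d))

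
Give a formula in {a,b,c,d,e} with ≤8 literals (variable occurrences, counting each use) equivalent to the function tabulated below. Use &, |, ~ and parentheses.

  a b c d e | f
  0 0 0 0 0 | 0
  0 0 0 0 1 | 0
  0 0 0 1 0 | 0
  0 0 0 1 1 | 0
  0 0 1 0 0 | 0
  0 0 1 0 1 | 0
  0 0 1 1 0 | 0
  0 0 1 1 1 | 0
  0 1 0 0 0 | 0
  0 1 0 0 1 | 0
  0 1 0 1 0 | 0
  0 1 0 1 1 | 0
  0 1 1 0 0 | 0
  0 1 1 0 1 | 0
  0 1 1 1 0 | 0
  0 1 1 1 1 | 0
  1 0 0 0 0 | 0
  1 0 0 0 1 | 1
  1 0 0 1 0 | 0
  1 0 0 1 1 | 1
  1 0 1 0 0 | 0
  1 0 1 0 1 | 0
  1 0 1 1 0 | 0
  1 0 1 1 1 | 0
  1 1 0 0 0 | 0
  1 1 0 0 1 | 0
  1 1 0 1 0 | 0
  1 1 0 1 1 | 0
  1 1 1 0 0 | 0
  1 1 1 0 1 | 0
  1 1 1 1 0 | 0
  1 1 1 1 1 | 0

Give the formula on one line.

((a & e) & (((e | b) | a) & (~b & ~c)))

  (a & e) = 00000000000000000101010101010101
  (e | b) = 01010101111111110101010111111111
  ((e | b) | a) = 01010101111111111111111111111111
  ~b = 11111111000000001111111100000000
  ~c = 11110000111100001111000011110000
  (~b & ~c) = 11110000000000001111000000000000
  (((e | b) | a) & (~b & ~c)) = 01010000000000001111000000000000
  ((a & e) & (((e | b) | a) & (~b & ~c))) = 00000000000000000101000000000000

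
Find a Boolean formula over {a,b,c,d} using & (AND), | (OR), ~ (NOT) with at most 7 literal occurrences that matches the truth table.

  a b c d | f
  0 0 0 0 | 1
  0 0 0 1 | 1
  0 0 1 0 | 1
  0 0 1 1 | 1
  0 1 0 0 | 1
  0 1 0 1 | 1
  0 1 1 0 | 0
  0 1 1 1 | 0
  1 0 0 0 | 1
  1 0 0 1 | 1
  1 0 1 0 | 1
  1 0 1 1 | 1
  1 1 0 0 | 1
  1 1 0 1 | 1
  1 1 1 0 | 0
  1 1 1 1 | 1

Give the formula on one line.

  ~c = 1100110011001100
  ~b = 1111000011110000
  (~c | ~b) = 1111110011111100
  ~a = 1111111100000000
  (~a | b) = 1111111100001111
  (d & (~a | b)) = 0101010100000101
  (a & (d & (~a | b))) = 0000000000000101
  ((~c | ~b) | (a & (d & (~a | b)))) = 1111110011111101

((~c | ~b) | (a & (d & (~a | b))))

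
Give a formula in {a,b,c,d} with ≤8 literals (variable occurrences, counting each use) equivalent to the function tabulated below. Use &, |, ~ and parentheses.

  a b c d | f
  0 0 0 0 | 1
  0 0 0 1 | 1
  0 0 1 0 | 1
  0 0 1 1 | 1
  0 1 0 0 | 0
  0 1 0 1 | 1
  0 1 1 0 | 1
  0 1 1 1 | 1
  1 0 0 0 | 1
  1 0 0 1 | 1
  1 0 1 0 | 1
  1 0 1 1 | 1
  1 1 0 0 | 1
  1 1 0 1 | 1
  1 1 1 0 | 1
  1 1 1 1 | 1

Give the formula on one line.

((d | (a | c)) | (a | ~b))

  (a | c) = 0011001111111111
  (d | (a | c)) = 0111011111111111
  ~b = 1111000011110000
  (a | ~b) = 1111000011111111
  ((d | (a | c)) | (a | ~b)) = 1111011111111111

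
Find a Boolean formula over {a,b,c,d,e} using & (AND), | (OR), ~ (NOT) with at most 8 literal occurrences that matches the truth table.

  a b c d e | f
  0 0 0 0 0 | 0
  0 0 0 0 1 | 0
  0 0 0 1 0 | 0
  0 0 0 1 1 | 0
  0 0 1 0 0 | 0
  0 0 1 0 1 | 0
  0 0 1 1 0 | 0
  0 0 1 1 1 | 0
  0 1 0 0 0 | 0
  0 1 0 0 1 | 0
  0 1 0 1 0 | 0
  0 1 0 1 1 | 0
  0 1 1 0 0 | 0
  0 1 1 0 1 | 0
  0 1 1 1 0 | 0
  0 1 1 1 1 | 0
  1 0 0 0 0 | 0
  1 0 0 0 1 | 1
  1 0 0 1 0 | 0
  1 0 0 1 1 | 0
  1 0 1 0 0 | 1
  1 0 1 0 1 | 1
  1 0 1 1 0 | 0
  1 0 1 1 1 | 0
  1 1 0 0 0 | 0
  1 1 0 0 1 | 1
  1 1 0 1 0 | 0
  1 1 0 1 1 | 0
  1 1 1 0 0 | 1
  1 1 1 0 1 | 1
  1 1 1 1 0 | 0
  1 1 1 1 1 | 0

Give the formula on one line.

  (a & e) = 00000000000000000101010101010101
  ((a & e) | c) = 00001111000011110101111101011111
  ~a = 11111111111111110000000000000000
  ~d = 11001100110011001100110011001100
  (~a | ~d) = 11111111111111111100110011001100
  (a & (~a | ~d)) = 00000000000000001100110011001100
  (((a & e) | c) & (a & (~a | ~d))) = 00000000000000000100110001001100

(((a & e) | c) & (a & (~a | ~d)))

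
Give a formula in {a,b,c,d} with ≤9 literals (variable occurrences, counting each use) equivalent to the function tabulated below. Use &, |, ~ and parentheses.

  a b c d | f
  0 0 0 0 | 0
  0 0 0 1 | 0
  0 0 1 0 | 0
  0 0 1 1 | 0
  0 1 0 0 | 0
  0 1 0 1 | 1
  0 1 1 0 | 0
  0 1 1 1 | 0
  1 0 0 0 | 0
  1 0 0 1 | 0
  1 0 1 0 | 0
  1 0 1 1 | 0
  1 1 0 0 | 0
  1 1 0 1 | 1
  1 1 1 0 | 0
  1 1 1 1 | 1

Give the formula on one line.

((((~d | b) & ~c) & d) | (b & ((a & c) & d)))

  ~d = 1010101010101010
  (~d | b) = 1010111110101111
  ~c = 1100110011001100
  ((~d | b) & ~c) = 1000110010001100
  (((~d | b) & ~c) & d) = 0000010000000100
  (a & c) = 0000000000110011
  ((a & c) & d) = 0000000000010001
  (b & ((a & c) & d)) = 0000000000000001
  ((((~d | b) & ~c) & d) | (b & ((a & c) & d))) = 0000010000000101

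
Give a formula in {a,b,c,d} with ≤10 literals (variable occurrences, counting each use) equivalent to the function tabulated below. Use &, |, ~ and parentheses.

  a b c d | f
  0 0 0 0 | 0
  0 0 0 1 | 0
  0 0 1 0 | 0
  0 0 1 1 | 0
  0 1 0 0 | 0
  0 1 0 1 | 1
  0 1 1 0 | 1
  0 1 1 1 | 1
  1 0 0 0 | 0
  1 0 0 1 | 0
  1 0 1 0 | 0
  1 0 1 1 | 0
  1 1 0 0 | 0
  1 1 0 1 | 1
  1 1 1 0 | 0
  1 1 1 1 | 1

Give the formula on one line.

(((d | c) & ((b | c) | (c | a))) & (b & (d | ~a)))

  (d | c) = 0111011101110111
  (b | c) = 0011111100111111
  (c | a) = 0011001111111111
  ((b | c) | (c | a)) = 0011111111111111
  ((d | c) & ((b | c) | (c | a))) = 0011011101110111
  ~a = 1111111100000000
  (d | ~a) = 1111111101010101
  (b & (d | ~a)) = 0000111100000101
  (((d | c) & ((b | c) | (c | a))) & (b & (d | ~a))) = 0000011100000101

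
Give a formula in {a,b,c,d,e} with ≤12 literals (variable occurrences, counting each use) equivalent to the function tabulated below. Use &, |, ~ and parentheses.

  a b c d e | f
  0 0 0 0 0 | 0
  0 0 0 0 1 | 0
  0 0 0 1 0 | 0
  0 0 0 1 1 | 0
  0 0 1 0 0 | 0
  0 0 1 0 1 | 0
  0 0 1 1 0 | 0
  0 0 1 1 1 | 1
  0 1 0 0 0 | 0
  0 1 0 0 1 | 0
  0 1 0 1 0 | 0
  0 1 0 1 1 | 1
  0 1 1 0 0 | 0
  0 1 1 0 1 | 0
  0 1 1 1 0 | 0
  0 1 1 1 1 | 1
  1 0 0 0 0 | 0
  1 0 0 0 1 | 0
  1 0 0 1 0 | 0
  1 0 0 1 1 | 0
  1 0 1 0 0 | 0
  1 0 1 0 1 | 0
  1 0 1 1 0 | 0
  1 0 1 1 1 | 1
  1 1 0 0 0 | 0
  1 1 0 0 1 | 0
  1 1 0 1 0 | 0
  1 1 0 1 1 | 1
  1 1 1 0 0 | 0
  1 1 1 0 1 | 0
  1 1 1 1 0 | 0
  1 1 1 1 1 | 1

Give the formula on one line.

((((d & b) | c) & (e & (b | (a | d)))) & (~c | d))

  (d & b) = 00000000001100110000000000110011
  ((d & b) | c) = 00001111001111110000111100111111
  (a | d) = 00110011001100111111111111111111
  (b | (a | d)) = 00110011111111111111111111111111
  (e & (b | (a | d))) = 00010001010101010101010101010101
  (((d & b) | c) & (e & (b | (a | d)))) = 00000001000101010000010100010101
  ~c = 11110000111100001111000011110000
  (~c | d) = 11110011111100111111001111110011
  ((((d & b) | c) & (e & (b | (a | d)))) & (~c | d)) = 00000001000100010000000100010001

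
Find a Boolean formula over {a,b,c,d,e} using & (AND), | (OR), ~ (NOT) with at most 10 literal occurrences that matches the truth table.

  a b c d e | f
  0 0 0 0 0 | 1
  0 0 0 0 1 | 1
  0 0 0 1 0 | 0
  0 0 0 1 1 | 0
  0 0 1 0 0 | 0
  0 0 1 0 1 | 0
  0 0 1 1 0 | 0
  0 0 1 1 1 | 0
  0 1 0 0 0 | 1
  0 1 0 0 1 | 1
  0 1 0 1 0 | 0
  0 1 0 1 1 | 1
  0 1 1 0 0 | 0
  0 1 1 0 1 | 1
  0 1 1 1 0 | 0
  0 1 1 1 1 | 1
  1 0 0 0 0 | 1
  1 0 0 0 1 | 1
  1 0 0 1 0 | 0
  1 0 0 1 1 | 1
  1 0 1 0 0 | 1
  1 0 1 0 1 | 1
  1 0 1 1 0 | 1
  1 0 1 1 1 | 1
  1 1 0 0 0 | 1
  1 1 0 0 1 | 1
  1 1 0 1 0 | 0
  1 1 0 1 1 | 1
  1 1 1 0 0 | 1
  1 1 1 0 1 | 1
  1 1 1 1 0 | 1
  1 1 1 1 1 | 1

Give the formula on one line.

(((~d & ~c) | (e & b)) | ((c | (d & e)) & a))

  ~d = 11001100110011001100110011001100
  ~c = 11110000111100001111000011110000
  (~d & ~c) = 11000000110000001100000011000000
  (e & b) = 00000000010101010000000001010101
  ((~d & ~c) | (e & b)) = 11000000110101011100000011010101
  (d & e) = 00010001000100010001000100010001
  (c | (d & e)) = 00011111000111110001111100011111
  ((c | (d & e)) & a) = 00000000000000000001111100011111
  (((~d & ~c) | (e & b)) | ((c | (d & e)) & a)) = 11000000110101011101111111011111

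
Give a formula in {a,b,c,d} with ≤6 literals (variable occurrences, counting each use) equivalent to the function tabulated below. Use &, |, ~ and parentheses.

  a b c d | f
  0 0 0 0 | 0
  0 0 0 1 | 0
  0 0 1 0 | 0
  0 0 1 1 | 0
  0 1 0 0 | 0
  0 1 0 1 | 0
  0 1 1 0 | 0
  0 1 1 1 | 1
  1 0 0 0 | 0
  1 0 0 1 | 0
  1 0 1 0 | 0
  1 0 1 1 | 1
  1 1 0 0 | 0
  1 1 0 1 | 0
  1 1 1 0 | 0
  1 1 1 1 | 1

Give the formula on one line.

((~c | (c & (d & (b | a)))) & c)

  ~c = 1100110011001100
  (b | a) = 0000111111111111
  (d & (b | a)) = 0000010101010101
  (c & (d & (b | a))) = 0000000100010001
  (~c | (c & (d & (b | a)))) = 1100110111011101
  ((~c | (c & (d & (b | a)))) & c) = 0000000100010001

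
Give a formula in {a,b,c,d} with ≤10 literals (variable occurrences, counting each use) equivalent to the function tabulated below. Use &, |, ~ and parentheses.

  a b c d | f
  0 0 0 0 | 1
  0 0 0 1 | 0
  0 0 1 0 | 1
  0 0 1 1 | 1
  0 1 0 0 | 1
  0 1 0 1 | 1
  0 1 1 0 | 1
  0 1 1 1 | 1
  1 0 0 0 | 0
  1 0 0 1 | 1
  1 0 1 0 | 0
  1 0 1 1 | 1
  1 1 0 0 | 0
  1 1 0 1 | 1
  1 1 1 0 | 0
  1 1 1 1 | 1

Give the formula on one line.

  (c | a) = 0011001111111111
  ((c | a) | b) = 0011111111111111
  ~d = 1010101010101010
  (~d | b) = 1010111110101111
  (a | (~d | b)) = 1010111111111111
  ~c = 1100110011001100
  ((a | (~d | b)) & ~c) = 1000110011001100
  (((c | a) | b) | ((a | (~d | b)) & ~c)) = 1011111111111111
  ~a = 1111111100000000
  (d | ~a) = 1111111101010101
  ((((c | a) | b) | ((a | (~d | b)) & ~c)) & (d | ~a)) = 1011111101010101

((((c | a) | b) | ((a | (~d | b)) & ~c)) & (d | ~a))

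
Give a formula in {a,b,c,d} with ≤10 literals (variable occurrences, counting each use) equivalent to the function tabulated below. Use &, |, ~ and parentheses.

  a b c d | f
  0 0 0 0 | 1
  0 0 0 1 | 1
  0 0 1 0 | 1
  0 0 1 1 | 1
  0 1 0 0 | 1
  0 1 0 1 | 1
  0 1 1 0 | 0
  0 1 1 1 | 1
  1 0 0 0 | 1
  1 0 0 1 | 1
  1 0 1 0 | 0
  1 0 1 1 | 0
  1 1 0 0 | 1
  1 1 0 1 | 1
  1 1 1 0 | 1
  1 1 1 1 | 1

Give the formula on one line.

((~a & ~b) | ((((c & a) | d) & (b & c)) | ~c))

  ~a = 1111111100000000
  ~b = 1111000011110000
  (~a & ~b) = 1111000000000000
  (c & a) = 0000000000110011
  ((c & a) | d) = 0101010101110111
  (b & c) = 0000001100000011
  (((c & a) | d) & (b & c)) = 0000000100000011
  ~c = 1100110011001100
  ((((c & a) | d) & (b & c)) | ~c) = 1100110111001111
  ((~a & ~b) | ((((c & a) | d) & (b & c)) | ~c)) = 1111110111001111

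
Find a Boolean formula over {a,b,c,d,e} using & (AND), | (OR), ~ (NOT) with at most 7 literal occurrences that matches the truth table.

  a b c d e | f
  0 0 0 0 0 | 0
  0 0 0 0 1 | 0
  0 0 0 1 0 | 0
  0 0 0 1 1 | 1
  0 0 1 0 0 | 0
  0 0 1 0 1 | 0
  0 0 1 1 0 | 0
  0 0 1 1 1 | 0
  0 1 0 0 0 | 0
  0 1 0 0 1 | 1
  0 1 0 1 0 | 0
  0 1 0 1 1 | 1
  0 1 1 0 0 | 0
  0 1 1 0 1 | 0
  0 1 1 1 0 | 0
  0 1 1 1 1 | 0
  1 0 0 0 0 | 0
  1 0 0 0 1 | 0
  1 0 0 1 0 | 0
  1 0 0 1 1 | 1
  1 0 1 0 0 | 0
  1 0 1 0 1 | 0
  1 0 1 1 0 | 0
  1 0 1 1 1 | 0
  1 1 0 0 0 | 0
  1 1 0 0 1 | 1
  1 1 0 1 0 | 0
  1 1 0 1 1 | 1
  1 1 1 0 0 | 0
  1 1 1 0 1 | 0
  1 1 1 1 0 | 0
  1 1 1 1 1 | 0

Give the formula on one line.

  (d | b) = 00110011111111110011001111111111
  ~c = 11110000111100001111000011110000
  (e & ~c) = 01010000010100000101000001010000
  ((d | b) & (e & ~c)) = 00010000010100000001000001010000

((d | b) & (e & ~c))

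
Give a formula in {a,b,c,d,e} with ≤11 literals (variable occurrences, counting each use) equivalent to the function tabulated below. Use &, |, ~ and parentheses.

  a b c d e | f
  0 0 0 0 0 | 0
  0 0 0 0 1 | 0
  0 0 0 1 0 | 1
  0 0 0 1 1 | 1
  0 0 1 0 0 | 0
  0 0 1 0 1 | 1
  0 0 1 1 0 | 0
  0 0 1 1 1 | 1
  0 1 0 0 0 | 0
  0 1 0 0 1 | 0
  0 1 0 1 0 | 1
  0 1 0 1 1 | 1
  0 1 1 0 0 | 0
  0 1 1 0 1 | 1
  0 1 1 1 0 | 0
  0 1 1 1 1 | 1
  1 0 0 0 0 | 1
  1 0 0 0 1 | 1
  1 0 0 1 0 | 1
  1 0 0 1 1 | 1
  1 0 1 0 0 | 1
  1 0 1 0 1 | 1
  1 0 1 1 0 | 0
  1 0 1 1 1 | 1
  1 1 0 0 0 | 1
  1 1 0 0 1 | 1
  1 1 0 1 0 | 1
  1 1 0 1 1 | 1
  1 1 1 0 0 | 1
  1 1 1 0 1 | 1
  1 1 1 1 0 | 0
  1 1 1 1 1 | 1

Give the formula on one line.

(((c | a) | d) & ((~d & a) | ((~c | e) & (d | e))))

  (c | a) = 00001111000011111111111111111111
  ((c | a) | d) = 00111111001111111111111111111111
  ~d = 11001100110011001100110011001100
  (~d & a) = 00000000000000001100110011001100
  ~c = 11110000111100001111000011110000
  (~c | e) = 11110101111101011111010111110101
  (d | e) = 01110111011101110111011101110111
  ((~c | e) & (d | e)) = 01110101011101010111010101110101
  ((~d & a) | ((~c | e) & (d | e))) = 01110101011101011111110111111101
  (((c | a) | d) & ((~d & a) | ((~c | e) & (d | e)))) = 00110101001101011111110111111101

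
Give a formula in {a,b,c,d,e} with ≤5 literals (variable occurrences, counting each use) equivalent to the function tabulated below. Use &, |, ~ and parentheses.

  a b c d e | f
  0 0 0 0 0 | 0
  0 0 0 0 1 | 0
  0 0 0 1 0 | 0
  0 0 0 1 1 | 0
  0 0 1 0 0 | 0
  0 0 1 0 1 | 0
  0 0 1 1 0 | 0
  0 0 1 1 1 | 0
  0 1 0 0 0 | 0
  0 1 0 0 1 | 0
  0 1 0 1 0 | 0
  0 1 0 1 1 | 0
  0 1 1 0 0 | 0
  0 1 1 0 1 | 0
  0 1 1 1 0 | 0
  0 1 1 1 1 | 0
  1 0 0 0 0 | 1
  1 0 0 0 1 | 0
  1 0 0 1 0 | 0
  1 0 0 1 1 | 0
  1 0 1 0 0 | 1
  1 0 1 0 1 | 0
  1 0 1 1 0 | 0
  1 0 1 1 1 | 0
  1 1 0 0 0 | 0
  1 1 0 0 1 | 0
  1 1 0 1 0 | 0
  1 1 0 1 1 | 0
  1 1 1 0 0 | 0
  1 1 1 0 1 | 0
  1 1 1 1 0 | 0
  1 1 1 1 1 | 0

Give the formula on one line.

((~b & a) & ((~d & ~e) | b))

  ~b = 11111111000000001111111100000000
  (~b & a) = 00000000000000001111111100000000
  ~d = 11001100110011001100110011001100
  ~e = 10101010101010101010101010101010
  (~d & ~e) = 10001000100010001000100010001000
  ((~d & ~e) | b) = 10001000111111111000100011111111
  ((~b & a) & ((~d & ~e) | b)) = 00000000000000001000100000000000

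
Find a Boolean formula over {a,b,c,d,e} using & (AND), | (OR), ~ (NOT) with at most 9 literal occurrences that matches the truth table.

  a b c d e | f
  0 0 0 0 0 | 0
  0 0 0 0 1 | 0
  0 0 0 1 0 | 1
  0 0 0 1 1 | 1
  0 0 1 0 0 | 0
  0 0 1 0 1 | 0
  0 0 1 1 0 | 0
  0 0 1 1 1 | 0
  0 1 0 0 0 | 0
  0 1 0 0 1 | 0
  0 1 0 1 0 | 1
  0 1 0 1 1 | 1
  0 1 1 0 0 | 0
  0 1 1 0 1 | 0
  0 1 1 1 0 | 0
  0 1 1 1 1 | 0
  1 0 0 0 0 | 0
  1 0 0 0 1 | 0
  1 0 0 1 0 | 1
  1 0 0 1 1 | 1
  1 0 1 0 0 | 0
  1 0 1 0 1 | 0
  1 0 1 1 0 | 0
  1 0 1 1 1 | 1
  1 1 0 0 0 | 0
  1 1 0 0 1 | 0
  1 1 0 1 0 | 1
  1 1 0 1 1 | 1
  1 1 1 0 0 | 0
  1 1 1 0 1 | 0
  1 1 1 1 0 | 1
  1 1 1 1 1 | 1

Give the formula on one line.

  ~c = 11110000111100001111000011110000
  (~c & d) = 00110000001100000011000000110000
  (d & a) = 00000000000000000011001100110011
  ~e = 10101010101010101010101010101010
  (b & ~e) = 00000000101010100000000010101010
  ((b & ~e) | e) = 01010101111111110101010111111111
  (d & ((b & ~e) | e)) = 00010001001100110001000100110011
  ((d & a) & (d & ((b & ~e) | e))) = 00000000000000000001000100110011
  ((~c & d) | ((d & a) & (d & ((b & ~e) | e)))) = 00110000001100000011000100110011

((~c & d) | ((d & a) & (d & ((b & ~e) | e))))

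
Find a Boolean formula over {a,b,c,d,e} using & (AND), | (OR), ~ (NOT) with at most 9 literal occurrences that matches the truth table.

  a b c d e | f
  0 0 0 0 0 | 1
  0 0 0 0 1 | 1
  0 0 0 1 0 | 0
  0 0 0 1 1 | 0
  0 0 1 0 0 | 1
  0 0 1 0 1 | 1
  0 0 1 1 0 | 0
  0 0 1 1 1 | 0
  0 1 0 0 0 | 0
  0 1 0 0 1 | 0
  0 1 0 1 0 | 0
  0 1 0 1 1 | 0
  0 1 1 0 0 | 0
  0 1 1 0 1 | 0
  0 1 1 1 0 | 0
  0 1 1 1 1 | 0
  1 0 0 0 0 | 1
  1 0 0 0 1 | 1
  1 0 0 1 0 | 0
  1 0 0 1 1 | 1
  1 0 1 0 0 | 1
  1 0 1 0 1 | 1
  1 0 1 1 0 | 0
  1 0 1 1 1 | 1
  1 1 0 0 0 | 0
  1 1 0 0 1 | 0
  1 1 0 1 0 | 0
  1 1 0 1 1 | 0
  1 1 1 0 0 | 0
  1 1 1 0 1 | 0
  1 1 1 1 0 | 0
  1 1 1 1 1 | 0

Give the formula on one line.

((~d & ~b) | ((a & ~b) & (a & e)))

  ~d = 11001100110011001100110011001100
  ~b = 11111111000000001111111100000000
  (~d & ~b) = 11001100000000001100110000000000
  (a & ~b) = 00000000000000001111111100000000
  (a & e) = 00000000000000000101010101010101
  ((a & ~b) & (a & e)) = 00000000000000000101010100000000
  ((~d & ~b) | ((a & ~b) & (a & e))) = 11001100000000001101110100000000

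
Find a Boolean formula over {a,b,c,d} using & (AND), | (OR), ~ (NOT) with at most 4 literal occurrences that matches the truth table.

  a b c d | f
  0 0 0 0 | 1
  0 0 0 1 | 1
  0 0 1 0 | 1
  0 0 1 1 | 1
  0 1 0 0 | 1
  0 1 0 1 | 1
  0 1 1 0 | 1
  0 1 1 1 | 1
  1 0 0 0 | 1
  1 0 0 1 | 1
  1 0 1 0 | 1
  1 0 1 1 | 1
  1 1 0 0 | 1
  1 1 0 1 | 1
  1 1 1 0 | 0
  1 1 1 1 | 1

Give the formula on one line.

  ~a = 1111111100000000
  ~b = 1111000011110000
  (~a | ~b) = 1111111111110000
  ~c = 1100110011001100
  (~c | d) = 1101110111011101
  ((~a | ~b) | (~c | d)) = 1111111111111101

((~a | ~b) | (~c | d))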